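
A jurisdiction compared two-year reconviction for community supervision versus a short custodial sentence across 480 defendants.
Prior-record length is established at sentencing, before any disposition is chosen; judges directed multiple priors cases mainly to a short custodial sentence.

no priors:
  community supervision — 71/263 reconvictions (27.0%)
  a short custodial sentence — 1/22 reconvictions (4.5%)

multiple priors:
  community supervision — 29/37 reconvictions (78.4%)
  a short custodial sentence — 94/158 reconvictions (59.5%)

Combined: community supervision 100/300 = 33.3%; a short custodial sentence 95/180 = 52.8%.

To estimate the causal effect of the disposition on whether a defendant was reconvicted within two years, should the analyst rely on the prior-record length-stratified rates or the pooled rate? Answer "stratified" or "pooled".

Prior-record length differs across dispositions for reasons unrelated to any effect of the disposition itself, and it separately predicts the outcome — a classic confounder. We must compare within prior-record length levels.
Within each level — no priors: 27.0% vs 4.5%; multiple priors: 78.4% vs 59.5% — a short custodial sentence is lower every time.

stratified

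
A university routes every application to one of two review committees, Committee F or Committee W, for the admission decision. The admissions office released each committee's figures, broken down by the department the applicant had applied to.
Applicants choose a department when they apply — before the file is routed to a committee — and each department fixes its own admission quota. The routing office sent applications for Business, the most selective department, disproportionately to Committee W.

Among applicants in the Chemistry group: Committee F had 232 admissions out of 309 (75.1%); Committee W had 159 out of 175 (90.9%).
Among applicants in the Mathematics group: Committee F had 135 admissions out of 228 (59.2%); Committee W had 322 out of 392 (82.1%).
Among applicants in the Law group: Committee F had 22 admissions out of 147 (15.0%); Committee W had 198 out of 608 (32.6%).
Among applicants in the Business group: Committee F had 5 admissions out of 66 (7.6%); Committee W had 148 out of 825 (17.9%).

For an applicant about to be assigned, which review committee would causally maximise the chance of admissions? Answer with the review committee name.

The department-specific comparison favours Committee W throughout, but the pooled figures favour Committee F. The question is whether to condition on department.
Since department is a pre-existing factor (not a product of the review committee) and it affects the outcome on its own, it is a confounder. The stratified rates, not the pooled rate, identify the causal effect.
Within each level — Chemistry: 75.1% vs 90.9%; Mathematics: 59.2% vs 82.1%; Law: 15.0% vs 32.6%; Business: 7.6% vs 17.9% — Committee W is higher every time.

Committee W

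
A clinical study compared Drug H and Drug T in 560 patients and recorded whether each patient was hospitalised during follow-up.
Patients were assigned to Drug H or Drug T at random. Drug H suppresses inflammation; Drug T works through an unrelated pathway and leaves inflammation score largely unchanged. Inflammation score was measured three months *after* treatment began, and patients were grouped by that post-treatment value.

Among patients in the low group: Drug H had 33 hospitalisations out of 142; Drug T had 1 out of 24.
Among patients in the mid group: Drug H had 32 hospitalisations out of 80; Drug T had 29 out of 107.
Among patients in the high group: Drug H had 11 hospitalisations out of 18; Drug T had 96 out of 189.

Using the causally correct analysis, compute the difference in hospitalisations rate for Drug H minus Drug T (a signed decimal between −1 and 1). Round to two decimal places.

Inflammation score here is a post-treatment variable shaped by the drug; conditioning on it would introduce bias rather than remove it. The overall comparison is the causal one.
The causal difference is the pooled difference: 0.317 − 0.394 = -0.077.

-0.08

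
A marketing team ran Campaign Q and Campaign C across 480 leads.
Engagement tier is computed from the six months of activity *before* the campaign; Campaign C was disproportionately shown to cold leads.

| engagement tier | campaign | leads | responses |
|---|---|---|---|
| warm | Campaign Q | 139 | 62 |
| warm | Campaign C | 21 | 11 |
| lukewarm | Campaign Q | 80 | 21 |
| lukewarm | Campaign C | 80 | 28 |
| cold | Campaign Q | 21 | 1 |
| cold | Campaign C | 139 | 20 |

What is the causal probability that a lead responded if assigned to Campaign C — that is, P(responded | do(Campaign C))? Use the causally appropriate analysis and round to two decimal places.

Engagement tier differs across campaigns for reasons unrelated to any effect of the campaign itself, and it separately predicts the outcome — a classic confounder. We must compare within engagement tier levels.
Standardising Campaign C to the population engagement tier mix: 0.333·11/21 + 0.333·28/80 + 0.333·20/139 = 0.339.

0.34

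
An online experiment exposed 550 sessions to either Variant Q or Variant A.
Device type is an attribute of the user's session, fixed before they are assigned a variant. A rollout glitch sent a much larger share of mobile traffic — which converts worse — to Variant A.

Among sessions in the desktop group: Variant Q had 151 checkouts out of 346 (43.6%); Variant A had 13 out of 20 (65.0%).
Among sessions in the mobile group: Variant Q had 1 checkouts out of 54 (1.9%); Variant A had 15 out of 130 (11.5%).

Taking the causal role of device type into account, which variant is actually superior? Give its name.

Variant A

Variant A is higher inside every device type stratum but Variant Q is higher in aggregate. Whether to stratify depends on how device type relates to the variant.
Since device type is a pre-existing factor (not a product of the variant) and it affects the outcome on its own, it is a confounder. The stratified rates, not the pooled rate, identify the causal effect.
Within each level — desktop: 43.6% vs 65.0%; mobile: 1.9% vs 11.5% — Variant A is higher every time.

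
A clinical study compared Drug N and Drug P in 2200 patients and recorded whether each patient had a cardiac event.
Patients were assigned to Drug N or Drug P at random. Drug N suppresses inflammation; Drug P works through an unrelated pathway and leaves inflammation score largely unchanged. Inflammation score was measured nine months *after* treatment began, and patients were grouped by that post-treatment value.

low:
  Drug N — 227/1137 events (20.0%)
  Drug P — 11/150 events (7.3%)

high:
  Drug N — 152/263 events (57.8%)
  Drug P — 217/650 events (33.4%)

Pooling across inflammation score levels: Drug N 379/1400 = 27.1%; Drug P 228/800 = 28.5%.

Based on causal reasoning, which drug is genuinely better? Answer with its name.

The stratified and pooled comparisons disagree (Drug P wins within each inflammation score; Drug N wins overall), so the answer turns on the causal role of inflammation score.
Stratifying would compare drugs among patients the drugs themselves sorted into inflammation score groups — a form of selection on an intermediate. The unconditioned pooled rates give the total causal effect.
Pooled: Drug N 27.1% vs Drug P 28.5%; Drug N is lower overall.

Drug N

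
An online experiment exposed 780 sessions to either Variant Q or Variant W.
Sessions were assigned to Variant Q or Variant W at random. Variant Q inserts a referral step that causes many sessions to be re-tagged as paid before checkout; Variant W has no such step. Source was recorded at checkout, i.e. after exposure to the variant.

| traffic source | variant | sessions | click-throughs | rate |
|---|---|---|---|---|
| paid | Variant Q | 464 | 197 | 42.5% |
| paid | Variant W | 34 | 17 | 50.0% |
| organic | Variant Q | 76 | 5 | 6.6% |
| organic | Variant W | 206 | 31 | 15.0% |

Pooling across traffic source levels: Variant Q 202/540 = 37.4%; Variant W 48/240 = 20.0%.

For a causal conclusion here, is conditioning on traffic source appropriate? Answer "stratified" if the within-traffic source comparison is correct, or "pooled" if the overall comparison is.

Stratifying would compare variants among sessions the variants themselves sorted into traffic source groups — a form of selection on an intermediate. The unconditioned pooled rates give the total causal effect.
Pooled: Variant Q 37.4% vs Variant W 20.0%; Variant Q is higher overall.

pooled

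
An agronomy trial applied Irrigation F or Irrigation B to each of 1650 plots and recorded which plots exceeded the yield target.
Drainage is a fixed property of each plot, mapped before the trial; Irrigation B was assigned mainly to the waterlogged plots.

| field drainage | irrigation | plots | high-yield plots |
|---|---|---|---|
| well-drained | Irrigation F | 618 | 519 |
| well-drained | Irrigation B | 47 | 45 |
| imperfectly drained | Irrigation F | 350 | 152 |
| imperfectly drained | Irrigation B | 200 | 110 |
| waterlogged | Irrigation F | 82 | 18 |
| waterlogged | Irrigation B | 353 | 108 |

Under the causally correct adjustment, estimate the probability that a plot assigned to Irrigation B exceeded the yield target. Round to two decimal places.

0.65

Nothing the irrigation does changes field drainage; the imbalance is an allocation artefact. With field drainage also predicting the outcome, the pooled figure is confounded, and the within-stratum comparison is the causal one.
Standardising Irrigation B to the population field drainage mix: 0.403·45/47 + 0.333·110/200 + 0.264·108/353 = 0.650.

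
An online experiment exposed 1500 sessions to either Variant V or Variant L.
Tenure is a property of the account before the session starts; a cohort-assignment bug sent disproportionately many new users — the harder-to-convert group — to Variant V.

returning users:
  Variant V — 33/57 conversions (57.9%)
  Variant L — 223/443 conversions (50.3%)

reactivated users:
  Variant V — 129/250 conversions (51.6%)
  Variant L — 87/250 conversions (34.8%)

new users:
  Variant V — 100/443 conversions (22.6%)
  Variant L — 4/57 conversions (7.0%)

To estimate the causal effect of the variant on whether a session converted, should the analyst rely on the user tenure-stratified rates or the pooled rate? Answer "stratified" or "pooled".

Variant V is higher inside every user tenure stratum but Variant L is higher in aggregate. Whether to stratify depends on how user tenure relates to the variant.
The imbalance in user tenure arose from how sessions were allocated, not from anything the variant did; and user tenure independently affects the outcome. The pooled gap is confounded — condition on user tenure.
Within each level — returning users: 57.9% vs 50.3%; reactivated users: 51.6% vs 34.8%; new users: 22.6% vs 7.0% — Variant V is higher every time.

stratified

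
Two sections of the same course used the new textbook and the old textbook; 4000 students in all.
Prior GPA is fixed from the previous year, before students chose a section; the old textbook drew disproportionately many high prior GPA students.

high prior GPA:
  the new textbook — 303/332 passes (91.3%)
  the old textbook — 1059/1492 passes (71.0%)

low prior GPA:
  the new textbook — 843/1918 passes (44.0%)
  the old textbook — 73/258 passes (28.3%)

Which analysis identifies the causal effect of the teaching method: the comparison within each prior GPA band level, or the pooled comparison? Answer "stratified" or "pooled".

Here prior GPA band is a common cause — it drives both which teaching method a case falls under and the outcome. The crude comparison mixes populations; the stratum-specific rates are the causally relevant ones.
Within each level — high prior GPA: 91.3% vs 71.0%; low prior GPA: 44.0% vs 28.3% — the new textbook is higher every time.

stratified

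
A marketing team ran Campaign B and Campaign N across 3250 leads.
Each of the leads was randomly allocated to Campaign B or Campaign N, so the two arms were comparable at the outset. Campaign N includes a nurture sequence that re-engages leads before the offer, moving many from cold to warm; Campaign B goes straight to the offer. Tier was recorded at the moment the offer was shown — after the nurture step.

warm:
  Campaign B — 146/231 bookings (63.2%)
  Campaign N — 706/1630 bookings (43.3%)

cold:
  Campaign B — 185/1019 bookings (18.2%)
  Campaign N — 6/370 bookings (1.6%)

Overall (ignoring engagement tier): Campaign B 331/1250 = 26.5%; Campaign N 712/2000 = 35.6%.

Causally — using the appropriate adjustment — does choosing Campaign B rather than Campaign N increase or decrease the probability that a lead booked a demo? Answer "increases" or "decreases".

decreases

The engagement tier-specific comparison favours Campaign B throughout, but the pooled figures favour Campaign N. The question is whether to condition on engagement tier.
Stratifying would compare campaigns among leads the campaigns themselves sorted into engagement tier groups — a form of selection on an intermediate. The unconditioned pooled rates give the total causal effect.
Pooled: Campaign B 26.5% vs Campaign N 35.6%; Campaign N is higher overall.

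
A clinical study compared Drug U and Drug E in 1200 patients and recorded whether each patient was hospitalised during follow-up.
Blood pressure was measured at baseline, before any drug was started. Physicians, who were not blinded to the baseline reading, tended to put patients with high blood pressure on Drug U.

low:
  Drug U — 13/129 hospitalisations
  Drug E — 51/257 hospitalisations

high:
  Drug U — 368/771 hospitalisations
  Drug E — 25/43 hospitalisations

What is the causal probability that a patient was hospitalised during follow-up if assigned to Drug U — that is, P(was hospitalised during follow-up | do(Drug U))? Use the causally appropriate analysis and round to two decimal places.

0.36

Within every blood pressure level Drug U has the lower rate, yet pooled Drug E does — Simpson's reversal.
Since blood pressure is a pre-existing factor (not a product of the drug) and it affects the outcome on its own, it is a confounder. The stratified rates, not the pooled rate, identify the causal effect.
Standardising Drug U to the population blood pressure mix: 0.322·13/129 + 0.678·368/771 = 0.356.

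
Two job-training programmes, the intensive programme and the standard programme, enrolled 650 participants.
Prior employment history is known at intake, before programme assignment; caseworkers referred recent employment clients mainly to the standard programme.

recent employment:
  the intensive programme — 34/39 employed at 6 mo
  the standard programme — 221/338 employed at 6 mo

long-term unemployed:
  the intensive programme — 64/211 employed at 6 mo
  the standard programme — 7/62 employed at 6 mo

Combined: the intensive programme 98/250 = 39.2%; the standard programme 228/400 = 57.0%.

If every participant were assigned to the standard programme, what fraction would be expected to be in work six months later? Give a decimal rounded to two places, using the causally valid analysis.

0.43

Nothing the programme does changes prior employment history; the imbalance is an allocation artefact. With prior employment history also predicting the outcome, the pooled figure is confounded, and the within-stratum comparison is the causal one.
Standardising the standard programme to the population prior employment history mix: 0.580·221/338 + 0.420·7/62 = 0.427.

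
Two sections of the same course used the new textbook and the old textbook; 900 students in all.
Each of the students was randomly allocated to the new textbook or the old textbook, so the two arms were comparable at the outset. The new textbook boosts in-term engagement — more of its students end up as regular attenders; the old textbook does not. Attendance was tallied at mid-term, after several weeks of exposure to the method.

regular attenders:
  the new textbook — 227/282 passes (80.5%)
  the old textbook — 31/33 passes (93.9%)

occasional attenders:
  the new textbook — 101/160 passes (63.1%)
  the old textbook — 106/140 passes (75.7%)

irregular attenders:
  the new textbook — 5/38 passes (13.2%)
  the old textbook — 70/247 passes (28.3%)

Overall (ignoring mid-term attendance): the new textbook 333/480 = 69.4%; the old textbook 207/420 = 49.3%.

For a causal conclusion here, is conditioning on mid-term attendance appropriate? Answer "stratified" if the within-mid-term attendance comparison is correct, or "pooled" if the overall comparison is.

pooled

the old textbook is higher inside every mid-term attendance stratum but the new textbook is higher in aggregate. Whether to stratify depends on how mid-term attendance relates to the teaching method.
Mid-term attendance is downstream of the teaching method. One should not condition on a consequence of treatment, so the overall rates are the right comparison.
Pooled: the new textbook 69.4% vs the old textbook 49.3%; the new textbook is higher overall.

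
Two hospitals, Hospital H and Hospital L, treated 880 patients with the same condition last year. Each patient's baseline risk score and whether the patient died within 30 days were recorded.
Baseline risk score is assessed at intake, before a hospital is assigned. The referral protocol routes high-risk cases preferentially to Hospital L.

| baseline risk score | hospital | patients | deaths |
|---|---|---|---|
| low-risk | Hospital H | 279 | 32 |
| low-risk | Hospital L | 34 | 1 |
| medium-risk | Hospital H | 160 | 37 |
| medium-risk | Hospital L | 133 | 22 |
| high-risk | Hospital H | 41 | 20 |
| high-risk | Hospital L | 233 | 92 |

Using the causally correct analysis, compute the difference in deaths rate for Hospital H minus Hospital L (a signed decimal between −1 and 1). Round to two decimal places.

Hospital L is lower inside every baseline risk score stratum but Hospital H is lower in aggregate. Whether to stratify depends on how baseline risk score relates to the hospital.
Nothing the hospital does changes baseline risk score; the imbalance is an allocation artefact. With baseline risk score also predicting the outcome, the pooled figure is confounded, and the within-stratum comparison is the causal one.
Adjusting over the population distribution of baseline risk score: 0.356·(0.115−0.029) + 0.333·(0.231−0.165) + 0.311·(0.488−0.395) = +0.081.

+0.08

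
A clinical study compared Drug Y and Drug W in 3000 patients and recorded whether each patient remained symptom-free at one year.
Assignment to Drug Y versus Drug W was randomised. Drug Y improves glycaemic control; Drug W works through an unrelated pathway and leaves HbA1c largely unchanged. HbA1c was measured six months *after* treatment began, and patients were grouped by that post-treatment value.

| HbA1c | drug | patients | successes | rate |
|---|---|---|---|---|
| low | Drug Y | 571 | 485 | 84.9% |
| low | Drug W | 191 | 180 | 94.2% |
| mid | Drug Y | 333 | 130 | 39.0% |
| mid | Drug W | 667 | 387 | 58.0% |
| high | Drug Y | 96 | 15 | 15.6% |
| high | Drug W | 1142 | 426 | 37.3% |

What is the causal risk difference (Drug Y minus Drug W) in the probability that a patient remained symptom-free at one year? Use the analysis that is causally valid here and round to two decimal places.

+0.13

HbA1c here is a post-treatment variable shaped by the drug; conditioning on it would introduce bias rather than remove it. The overall comparison is the causal one.
The causal difference is the pooled difference: 0.630 − 0.496 = +0.134.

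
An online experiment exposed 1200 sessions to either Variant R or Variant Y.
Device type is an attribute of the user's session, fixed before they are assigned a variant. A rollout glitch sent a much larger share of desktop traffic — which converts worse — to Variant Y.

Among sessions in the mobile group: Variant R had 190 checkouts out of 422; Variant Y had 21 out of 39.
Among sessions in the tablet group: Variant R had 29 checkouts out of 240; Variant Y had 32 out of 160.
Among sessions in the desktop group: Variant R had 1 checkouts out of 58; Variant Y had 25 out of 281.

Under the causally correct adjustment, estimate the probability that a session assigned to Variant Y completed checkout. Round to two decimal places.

The device type-specific comparison favours Variant Y throughout, but the pooled figures favour Variant R. The question is whether to condition on device type.
Here device type is a common cause — it drives both which variant a case falls under and the outcome. The crude comparison mixes populations; the stratum-specific rates are the causally relevant ones.
Standardising Variant Y to the population device type mix: 0.384·21/39 + 0.333·32/160 + 0.282·25/281 = 0.299.

0.30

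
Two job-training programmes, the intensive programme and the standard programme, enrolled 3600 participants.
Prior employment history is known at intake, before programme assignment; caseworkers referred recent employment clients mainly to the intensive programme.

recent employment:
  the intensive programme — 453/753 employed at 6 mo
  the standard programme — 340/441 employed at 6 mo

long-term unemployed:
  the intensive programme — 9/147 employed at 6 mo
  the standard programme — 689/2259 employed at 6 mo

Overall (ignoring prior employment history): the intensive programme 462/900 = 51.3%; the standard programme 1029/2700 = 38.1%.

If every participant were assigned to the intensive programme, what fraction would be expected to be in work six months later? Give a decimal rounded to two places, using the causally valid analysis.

Prior employment history differs across programmes for reasons unrelated to any effect of the programme itself, and it separately predicts the outcome — a classic confounder. We must compare within prior employment history levels.
Standardising the intensive programme to the population prior employment history mix: 0.332·453/753 + 0.668·9/147 = 0.240.

0.24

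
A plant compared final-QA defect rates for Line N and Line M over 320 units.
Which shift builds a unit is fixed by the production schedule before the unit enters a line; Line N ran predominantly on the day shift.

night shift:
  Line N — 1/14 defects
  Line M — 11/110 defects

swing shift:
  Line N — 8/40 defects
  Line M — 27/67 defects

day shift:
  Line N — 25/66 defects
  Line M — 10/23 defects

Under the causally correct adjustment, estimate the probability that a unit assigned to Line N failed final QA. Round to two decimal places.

0.20

Within every shift level Line N has the lower rate, yet pooled Line M does — Simpson's reversal.
Nothing the line does changes shift; the imbalance is an allocation artefact. With shift also predicting the outcome, the pooled figure is confounded, and the within-stratum comparison is the causal one.
Standardising Line N to the population shift mix: 0.388·1/14 + 0.334·8/40 + 0.278·25/66 = 0.200.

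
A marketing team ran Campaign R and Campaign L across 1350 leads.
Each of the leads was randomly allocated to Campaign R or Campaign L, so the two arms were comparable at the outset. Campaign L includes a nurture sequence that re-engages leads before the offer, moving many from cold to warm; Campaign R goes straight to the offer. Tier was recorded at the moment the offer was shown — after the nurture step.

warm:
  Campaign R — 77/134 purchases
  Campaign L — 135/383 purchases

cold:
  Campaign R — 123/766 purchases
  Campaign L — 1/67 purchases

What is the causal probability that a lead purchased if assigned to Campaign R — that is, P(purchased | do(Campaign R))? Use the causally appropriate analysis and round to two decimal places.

Engagement tier is downstream of the campaign. One should not condition on a consequence of treatment, so the overall rates are the right comparison.
So P(outcome | do(Campaign R)) is just the pooled rate for Campaign R: 200/900 = 0.222.

0.22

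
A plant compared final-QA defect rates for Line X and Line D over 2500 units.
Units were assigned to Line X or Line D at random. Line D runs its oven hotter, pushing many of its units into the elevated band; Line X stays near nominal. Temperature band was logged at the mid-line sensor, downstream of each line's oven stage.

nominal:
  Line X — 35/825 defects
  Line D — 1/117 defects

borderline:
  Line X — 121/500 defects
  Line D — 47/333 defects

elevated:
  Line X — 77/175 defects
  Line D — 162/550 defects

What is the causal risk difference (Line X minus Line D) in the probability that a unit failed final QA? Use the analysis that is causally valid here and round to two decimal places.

Because the line influences in-process temperature band, in-process temperature band is a post-treatment mediator, not a confounder. Stratifying on it would bias the estimate; the causal effect is the crude pooled difference.
The causal difference is the pooled difference: 0.155 − 0.210 = -0.055.

-0.05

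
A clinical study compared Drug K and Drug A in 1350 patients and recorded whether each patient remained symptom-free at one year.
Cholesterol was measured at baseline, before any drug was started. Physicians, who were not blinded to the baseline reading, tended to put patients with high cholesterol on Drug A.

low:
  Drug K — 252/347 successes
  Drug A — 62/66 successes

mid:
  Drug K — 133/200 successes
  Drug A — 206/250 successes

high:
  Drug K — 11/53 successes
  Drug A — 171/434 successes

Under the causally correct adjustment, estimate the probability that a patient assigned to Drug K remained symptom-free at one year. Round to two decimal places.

0.52

Drug A is higher inside every cholesterol stratum but Drug K is higher in aggregate. Whether to stratify depends on how cholesterol relates to the drug.
Cholesterol is set before the drug has any effect — it is not caused by the drug — and it independently drives the outcome. That makes it a confounder, so the causal comparison is within cholesterol levels.
Standardising Drug K to the population cholesterol mix: 0.306·252/347 + 0.333·133/200 + 0.361·11/53 = 0.519.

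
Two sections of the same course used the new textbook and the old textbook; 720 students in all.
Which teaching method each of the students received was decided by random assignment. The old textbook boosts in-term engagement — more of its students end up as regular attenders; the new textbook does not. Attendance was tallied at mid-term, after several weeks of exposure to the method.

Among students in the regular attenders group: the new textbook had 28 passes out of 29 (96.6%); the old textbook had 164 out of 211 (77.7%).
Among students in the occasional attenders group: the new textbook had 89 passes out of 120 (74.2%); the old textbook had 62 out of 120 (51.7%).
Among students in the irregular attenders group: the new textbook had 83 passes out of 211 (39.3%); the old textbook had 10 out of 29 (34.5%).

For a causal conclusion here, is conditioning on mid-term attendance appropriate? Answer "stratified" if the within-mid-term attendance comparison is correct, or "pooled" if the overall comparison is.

pooled

the new textbook is higher inside every mid-term attendance stratum but the old textbook is higher in aggregate. Whether to stratify depends on how mid-term attendance relates to the teaching method.
Mid-term attendance is downstream of the teaching method. One should not condition on a consequence of treatment, so the overall rates are the right comparison.
Pooled: the new textbook 55.6% vs the old textbook 65.6%; the old textbook is higher overall.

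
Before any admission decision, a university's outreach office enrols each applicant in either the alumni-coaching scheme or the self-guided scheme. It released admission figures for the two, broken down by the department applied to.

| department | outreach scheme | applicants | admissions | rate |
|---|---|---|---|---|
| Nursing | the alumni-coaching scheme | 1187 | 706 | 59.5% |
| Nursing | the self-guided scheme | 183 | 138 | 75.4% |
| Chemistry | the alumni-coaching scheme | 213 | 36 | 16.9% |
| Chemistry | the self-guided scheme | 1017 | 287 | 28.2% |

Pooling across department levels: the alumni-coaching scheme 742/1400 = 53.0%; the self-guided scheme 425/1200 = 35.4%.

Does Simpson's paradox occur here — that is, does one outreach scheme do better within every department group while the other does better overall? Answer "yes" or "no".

yes

Within each department level (Nursing 59.5% vs 75.4%; Chemistry 16.9% vs 28.2%), the self-guided scheme has the higher rate every time. Pooled: 53.0% vs 35.4% — the alumni-coaching scheme has the higher rate overall. The two comparisons disagree.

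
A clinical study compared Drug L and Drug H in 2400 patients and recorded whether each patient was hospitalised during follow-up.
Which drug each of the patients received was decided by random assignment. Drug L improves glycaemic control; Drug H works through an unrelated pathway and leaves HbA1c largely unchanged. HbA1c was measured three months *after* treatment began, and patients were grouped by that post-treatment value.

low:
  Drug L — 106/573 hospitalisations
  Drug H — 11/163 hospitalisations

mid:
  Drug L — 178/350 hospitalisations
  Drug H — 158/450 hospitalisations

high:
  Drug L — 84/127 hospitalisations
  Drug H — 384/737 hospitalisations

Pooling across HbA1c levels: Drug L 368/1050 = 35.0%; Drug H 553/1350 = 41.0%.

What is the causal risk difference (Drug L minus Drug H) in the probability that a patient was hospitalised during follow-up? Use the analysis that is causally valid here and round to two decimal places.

-0.06

The stratified and pooled comparisons disagree (Drug H wins within each HbA1c; Drug L wins overall), so the answer turns on the causal role of HbA1c.
HbA1c lies on the pathway drug → HbA1c → outcome, so adjusting for it blocks the indirect effect. For the total causal effect of drug, use the unadjusted pooled rates.
The causal difference is the pooled difference: 0.350 − 0.410 = -0.059.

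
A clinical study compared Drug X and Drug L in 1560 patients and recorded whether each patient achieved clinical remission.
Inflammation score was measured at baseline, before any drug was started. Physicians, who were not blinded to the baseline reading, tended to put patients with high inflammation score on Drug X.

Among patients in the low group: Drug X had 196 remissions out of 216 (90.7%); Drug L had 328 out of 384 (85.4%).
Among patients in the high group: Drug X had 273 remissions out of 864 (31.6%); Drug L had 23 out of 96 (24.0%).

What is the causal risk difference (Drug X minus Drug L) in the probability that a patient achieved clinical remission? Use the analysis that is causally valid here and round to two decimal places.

+0.07

Inflammation score satisfies the back-door criterion: it is not a descendant of the drug, and it blocks the spurious path from drug to outcome. Adjusting for it (i.e., using the within-inflammation score rates) gives the causal effect.
Adjusting over the population distribution of inflammation score: 0.385·(0.907−0.854) + 0.615·(0.316−0.240) = +0.067.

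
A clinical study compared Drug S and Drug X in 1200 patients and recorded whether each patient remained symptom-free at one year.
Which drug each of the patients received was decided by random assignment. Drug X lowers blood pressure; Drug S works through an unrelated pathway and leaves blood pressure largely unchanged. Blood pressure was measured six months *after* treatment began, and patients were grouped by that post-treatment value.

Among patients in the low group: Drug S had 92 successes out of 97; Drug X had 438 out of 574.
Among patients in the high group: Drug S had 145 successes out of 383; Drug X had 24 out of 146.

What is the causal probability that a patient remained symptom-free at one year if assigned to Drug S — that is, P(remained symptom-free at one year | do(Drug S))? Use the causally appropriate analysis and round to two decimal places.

The blood pressure-specific comparison favours Drug S throughout, but the pooled figures favour Drug X. The question is whether to condition on blood pressure.
Stratifying would compare drugs among patients the drugs themselves sorted into blood pressure groups — a form of selection on an intermediate. The unconditioned pooled rates give the total causal effect.
So P(outcome | do(Drug S)) is just the pooled rate for Drug S: 237/480 = 0.494.

0.49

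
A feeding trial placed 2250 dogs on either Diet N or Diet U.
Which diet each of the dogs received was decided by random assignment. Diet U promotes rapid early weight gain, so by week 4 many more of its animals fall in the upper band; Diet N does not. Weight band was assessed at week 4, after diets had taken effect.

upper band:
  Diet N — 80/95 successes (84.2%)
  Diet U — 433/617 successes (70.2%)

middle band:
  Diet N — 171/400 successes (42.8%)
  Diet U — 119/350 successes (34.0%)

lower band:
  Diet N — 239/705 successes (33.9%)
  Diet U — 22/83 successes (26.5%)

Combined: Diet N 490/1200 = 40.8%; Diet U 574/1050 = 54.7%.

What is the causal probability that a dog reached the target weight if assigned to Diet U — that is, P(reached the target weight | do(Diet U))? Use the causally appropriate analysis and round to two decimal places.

The week-4 weight band-specific comparison favours Diet N throughout, but the pooled figures favour Diet U. The question is whether to condition on week-4 weight band.
Stratifying would compare diets among dogs the diets themselves sorted into week-4 weight band groups — a form of selection on an intermediate. The unconditioned pooled rates give the total causal effect.
So P(outcome | do(Diet U)) is just the pooled rate for Diet U: 574/1050 = 0.547.

0.55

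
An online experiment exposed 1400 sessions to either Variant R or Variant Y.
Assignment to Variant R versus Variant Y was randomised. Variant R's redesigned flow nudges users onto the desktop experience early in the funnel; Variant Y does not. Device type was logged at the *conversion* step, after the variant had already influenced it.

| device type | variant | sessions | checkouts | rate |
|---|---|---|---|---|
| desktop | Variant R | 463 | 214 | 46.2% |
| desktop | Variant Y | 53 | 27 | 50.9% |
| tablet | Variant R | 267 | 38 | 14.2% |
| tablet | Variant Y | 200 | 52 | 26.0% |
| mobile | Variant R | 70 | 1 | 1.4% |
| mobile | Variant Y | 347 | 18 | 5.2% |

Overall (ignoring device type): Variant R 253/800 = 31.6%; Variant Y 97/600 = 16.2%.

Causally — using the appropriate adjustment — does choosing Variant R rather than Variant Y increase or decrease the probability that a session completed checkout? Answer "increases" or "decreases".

increases

The stratified and pooled comparisons disagree (Variant Y wins within each device type; Variant R wins overall), so the answer turns on the causal role of device type.
The distribution of device type is itself part of what the variant does — it is an intermediate outcome. Holding it fixed would remove that part of the effect; the total effect is the pooled difference.
Pooled: Variant R 31.6% vs Variant Y 16.2%; Variant R is higher overall.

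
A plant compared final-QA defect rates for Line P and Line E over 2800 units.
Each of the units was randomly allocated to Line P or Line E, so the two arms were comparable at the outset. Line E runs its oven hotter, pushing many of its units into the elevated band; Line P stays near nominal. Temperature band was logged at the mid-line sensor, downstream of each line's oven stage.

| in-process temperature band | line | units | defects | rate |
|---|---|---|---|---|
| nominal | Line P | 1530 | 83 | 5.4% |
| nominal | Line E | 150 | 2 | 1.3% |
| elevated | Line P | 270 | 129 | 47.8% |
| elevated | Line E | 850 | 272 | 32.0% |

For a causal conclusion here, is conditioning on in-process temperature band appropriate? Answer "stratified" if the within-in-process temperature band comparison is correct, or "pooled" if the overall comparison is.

pooled

The distribution of in-process temperature band is itself part of what the line does — it is an intermediate outcome. Holding it fixed would remove that part of the effect; the total effect is the pooled difference.
Pooled: Line P 11.8% vs Line E 27.4%; Line P is lower overall.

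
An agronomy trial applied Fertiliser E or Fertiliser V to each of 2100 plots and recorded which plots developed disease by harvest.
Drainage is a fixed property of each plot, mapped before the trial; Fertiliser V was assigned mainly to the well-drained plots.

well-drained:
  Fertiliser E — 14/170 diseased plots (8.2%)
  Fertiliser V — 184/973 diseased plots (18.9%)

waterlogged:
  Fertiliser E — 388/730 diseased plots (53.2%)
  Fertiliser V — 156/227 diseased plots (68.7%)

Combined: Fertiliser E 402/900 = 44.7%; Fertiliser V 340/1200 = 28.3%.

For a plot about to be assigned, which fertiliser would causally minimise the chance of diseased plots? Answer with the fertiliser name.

Nothing the fertiliser does changes field drainage; the imbalance is an allocation artefact. With field drainage also predicting the outcome, the pooled figure is confounded, and the within-stratum comparison is the causal one.
Within each level — well-drained: 8.2% vs 18.9%; waterlogged: 53.2% vs 68.7% — Fertiliser E is lower every time.

Fertiliser E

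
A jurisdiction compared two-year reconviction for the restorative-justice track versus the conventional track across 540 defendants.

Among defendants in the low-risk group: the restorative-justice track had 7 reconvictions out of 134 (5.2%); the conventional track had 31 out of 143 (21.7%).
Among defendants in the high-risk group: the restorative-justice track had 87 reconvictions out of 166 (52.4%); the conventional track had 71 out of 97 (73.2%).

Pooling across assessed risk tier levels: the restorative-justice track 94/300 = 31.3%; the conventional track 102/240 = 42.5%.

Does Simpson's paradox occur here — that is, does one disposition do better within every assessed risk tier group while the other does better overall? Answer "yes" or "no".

Within each assessed risk tier level (low-risk 5.2% vs 21.7%; high-risk 52.4% vs 73.2%), the restorative-justice track has the lower rate every time. Pooled: 31.3% vs 42.5% — the restorative-justice track has the lower rate overall. They agree.

no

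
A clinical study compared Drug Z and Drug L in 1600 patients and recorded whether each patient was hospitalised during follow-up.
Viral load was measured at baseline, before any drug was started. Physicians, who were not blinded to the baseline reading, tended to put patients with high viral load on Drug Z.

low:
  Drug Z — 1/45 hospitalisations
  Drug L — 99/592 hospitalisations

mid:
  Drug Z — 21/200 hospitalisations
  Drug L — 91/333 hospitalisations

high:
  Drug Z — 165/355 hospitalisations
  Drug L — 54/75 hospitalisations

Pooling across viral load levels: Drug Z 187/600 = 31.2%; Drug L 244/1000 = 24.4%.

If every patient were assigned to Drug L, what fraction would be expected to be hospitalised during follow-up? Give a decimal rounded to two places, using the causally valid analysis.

Nothing the drug does changes viral load; the imbalance is an allocation artefact. With viral load also predicting the outcome, the pooled figure is confounded, and the within-stratum comparison is the causal one.
Standardising Drug L to the population viral load mix: 0.398·99/592 + 0.333·91/333 + 0.269·54/75 = 0.351.

0.35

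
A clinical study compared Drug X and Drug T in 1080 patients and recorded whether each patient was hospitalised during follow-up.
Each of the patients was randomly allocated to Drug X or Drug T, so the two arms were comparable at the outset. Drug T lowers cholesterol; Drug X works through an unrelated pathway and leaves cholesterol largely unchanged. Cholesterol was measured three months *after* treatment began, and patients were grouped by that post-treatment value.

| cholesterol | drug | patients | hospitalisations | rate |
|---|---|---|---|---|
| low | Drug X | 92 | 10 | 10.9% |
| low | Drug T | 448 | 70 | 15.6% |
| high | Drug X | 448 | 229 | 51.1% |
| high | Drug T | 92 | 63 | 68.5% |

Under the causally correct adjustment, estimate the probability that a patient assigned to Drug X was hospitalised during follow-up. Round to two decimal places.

0.44

Within every cholesterol level Drug X has the lower rate, yet pooled Drug T does — Simpson's reversal.
Cholesterol lies on the pathway drug → cholesterol → outcome, so adjusting for it blocks the indirect effect. For the total causal effect of drug, use the unadjusted pooled rates.
So P(outcome | do(Drug X)) is just the pooled rate for Drug X: 239/540 = 0.443.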